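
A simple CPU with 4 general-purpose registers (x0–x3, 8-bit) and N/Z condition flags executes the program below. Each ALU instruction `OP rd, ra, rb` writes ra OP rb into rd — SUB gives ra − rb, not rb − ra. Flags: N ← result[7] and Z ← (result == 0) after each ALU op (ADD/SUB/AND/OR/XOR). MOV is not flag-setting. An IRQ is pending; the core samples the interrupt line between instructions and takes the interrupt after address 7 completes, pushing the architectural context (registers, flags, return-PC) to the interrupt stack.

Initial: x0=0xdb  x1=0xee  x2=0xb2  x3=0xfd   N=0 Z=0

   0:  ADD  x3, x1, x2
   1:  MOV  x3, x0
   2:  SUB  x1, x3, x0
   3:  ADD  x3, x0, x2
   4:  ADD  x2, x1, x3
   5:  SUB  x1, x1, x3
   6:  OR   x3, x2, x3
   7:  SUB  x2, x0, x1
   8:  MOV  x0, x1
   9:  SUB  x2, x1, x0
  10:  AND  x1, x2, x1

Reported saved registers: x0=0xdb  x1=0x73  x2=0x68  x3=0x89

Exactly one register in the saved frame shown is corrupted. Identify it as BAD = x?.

after  0: x0=0xdb x1=0xee x2=0xb2 x3=0xa0  N=1 Z=0
after  1: x0=0xdb x1=0xee x2=0xb2 x3=0xdb  N=1 Z=0
after  2: x0=0xdb x1=0x00 x2=0xb2 x3=0xdb  N=0 Z=1
after  3: x0=0xdb x1=0x00 x2=0xb2 x3=0x8d  N=1 Z=0
after  4: x0=0xdb x1=0x00 x2=0x8d x3=0x8d  N=1 Z=0
after  5: x0=0xdb x1=0x73 x2=0x8d x3=0x8d  N=0 Z=0
after  6: x0=0xdb x1=0x73 x2=0x8d x3=0x8d  N=1 Z=0
after  7: x0=0xdb x1=0x73 x2=0x68 x3=0x8d  N=0 Z=0
-- IRQ taken; context saved, return-PC = 8 --
mismatch: x3: reported 0x89 vs actual 0x8d

BAD = x3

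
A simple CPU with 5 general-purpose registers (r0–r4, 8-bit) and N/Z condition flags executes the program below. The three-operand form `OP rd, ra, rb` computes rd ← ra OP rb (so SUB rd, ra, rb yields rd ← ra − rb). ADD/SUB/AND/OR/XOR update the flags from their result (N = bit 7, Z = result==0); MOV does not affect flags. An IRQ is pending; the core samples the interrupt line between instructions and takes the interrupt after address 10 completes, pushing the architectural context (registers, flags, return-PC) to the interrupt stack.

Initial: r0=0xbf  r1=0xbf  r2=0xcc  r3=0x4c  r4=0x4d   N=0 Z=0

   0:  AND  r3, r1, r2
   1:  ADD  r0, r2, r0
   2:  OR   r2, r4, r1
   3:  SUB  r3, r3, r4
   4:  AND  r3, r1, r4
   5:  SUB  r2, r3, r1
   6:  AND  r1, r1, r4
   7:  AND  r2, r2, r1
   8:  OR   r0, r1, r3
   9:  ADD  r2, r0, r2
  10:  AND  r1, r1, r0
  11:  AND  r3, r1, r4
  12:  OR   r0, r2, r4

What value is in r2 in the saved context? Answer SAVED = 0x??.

after  0: r0=0xbf r1=0xbf r2=0xcc r3=0x8c r4=0x4d  N=1 Z=0
after  1: r0=0x8b r1=0xbf r2=0xcc r3=0x8c r4=0x4d  N=1 Z=0
after  2: r0=0x8b r1=0xbf r2=0xff r3=0x8c r4=0x4d  N=1 Z=0
after  3: r0=0x8b r1=0xbf r2=0xff r3=0x3f r4=0x4d  N=0 Z=0
after  4: r0=0x8b r1=0xbf r2=0xff r3=0x0d r4=0x4d  N=0 Z=0
after  5: r0=0x8b r1=0xbf r2=0x4e r3=0x0d r4=0x4d  N=0 Z=0
after  6: r0=0x8b r1=0x0d r2=0x4e r3=0x0d r4=0x4d  N=0 Z=0
after  7: r0=0x8b r1=0x0d r2=0x0c r3=0x0d r4=0x4d  N=0 Z=0
after  8: r0=0x0d r1=0x0d r2=0x0c r3=0x0d r4=0x4d  N=0 Z=0
after  9: r0=0x0d r1=0x0d r2=0x19 r3=0x0d r4=0x4d  N=0 Z=0
after 10: r0=0x0d r1=0x0d r2=0x19 r3=0x0d r4=0x4d  N=0 Z=0
-- IRQ taken; context saved, return-PC = 11 --

SAVED = 0x19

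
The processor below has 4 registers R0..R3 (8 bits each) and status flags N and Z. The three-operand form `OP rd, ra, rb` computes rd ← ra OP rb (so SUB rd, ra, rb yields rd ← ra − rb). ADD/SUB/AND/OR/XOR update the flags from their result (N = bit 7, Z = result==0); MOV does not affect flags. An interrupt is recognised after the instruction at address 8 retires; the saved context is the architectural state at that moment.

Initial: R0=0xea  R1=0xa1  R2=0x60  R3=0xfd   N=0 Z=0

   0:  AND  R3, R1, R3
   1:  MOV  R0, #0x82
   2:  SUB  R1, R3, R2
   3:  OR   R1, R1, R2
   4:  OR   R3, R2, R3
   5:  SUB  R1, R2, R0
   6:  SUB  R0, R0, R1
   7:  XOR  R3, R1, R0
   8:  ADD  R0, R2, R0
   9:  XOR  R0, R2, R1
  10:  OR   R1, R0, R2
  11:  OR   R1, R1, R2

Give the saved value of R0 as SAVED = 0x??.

SAVED = 0x04

after  0: R0=0xea R1=0xa1 R2=0x60 R3=0xa1  N=1 Z=0
after  1: R0=0x82 R1=0xa1 R2=0x60 R3=0xa1  N=1 Z=0
after  2: R0=0x82 R1=0x41 R2=0x60 R3=0xa1  N=0 Z=0
after  3: R0=0x82 R1=0x61 R2=0x60 R3=0xa1  N=0 Z=0
after  4: R0=0x82 R1=0x61 R2=0x60 R3=0xe1  N=1 Z=0
after  5: R0=0x82 R1=0xde R2=0x60 R3=0xe1  N=1 Z=0
after  6: R0=0xa4 R1=0xde R2=0x60 R3=0xe1  N=1 Z=0
after  7: R0=0xa4 R1=0xde R2=0x60 R3=0x7a  N=0 Z=0
after  8: R0=0x04 R1=0xde R2=0x60 R3=0x7a  N=0 Z=0
-- IRQ taken; context saved, return-PC = 9 --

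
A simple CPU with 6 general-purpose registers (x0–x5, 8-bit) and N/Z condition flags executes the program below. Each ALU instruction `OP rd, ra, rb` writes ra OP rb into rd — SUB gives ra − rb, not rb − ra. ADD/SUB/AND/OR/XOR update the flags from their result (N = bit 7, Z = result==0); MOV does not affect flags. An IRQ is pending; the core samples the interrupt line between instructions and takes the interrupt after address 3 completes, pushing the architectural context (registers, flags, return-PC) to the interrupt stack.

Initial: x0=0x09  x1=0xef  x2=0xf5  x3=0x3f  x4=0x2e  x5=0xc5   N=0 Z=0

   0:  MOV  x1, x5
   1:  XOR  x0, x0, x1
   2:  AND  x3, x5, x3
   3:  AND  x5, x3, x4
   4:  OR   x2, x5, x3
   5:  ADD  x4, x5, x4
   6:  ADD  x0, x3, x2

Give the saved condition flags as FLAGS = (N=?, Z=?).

after  0: x0=0x09 x1=0xc5 x2=0xf5 x3=0x3f x4=0x2e x5=0xc5  N=0 Z=0
after  1: x0=0xcc x1=0xc5 x2=0xf5 x3=0x3f x4=0x2e x5=0xc5  N=1 Z=0
after  2: x0=0xcc x1=0xc5 x2=0xf5 x3=0x05 x4=0x2e x5=0xc5  N=0 Z=0
after  3: x0=0xcc x1=0xc5 x2=0xf5 x3=0x05 x4=0x2e x5=0x04  N=0 Z=0
-- IRQ taken; context saved, return-PC = 4 --

FLAGS = (N=0, Z=0)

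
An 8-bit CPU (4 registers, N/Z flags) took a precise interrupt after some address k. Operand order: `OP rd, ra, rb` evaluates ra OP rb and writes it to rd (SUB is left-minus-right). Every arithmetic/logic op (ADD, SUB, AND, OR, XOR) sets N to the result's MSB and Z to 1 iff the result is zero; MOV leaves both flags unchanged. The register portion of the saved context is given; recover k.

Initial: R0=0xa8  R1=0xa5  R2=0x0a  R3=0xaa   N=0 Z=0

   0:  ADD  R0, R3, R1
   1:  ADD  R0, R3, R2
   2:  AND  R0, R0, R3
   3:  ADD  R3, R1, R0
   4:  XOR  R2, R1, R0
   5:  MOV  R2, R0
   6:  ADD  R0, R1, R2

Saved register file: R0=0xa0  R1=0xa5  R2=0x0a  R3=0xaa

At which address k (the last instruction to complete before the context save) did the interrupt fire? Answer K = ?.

after  0: R0=0x4f R1=0xa5 R2=0x0a R3=0xaa  N=0 Z=0
after  1: R0=0xb4 R1=0xa5 R2=0x0a R3=0xaa  N=1 Z=0
after  2: R0=0xa0 R1=0xa5 R2=0x0a R3=0xaa  N=1 Z=0
-- IRQ taken; context saved, return-PC = 3 --

K = 2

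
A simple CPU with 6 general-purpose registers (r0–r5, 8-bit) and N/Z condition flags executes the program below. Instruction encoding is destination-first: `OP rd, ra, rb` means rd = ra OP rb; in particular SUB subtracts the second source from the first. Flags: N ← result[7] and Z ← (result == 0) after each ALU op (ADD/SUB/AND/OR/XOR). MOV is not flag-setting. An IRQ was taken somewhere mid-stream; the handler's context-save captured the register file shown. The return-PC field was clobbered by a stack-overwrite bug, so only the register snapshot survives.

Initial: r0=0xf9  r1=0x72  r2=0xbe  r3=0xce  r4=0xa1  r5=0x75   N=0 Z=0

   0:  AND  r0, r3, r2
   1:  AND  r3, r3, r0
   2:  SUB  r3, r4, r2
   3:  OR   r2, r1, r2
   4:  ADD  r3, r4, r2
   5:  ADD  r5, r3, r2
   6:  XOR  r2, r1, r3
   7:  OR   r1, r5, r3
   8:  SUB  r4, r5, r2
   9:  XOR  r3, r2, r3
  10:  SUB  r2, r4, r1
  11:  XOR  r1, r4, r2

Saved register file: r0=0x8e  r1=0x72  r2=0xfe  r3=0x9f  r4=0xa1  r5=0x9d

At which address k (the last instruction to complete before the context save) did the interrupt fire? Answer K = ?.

after  0: r0=0x8e r1=0x72 r2=0xbe r3=0xce r4=0xa1 r5=0x75  N=1 Z=0
after  1: r0=0x8e r1=0x72 r2=0xbe r3=0x8e r4=0xa1 r5=0x75  N=1 Z=0
after  2: r0=0x8e r1=0x72 r2=0xbe r3=0xe3 r4=0xa1 r5=0x75  N=1 Z=0
after  3: r0=0x8e r1=0x72 r2=0xfe r3=0xe3 r4=0xa1 r5=0x75  N=1 Z=0
after  4: r0=0x8e r1=0x72 r2=0xfe r3=0x9f r4=0xa1 r5=0x75  N=1 Z=0
after  5: r0=0x8e r1=0x72 r2=0xfe r3=0x9f r4=0xa1 r5=0x9d  N=1 Z=0
-- IRQ taken; context saved, return-PC = 6 --

K = 5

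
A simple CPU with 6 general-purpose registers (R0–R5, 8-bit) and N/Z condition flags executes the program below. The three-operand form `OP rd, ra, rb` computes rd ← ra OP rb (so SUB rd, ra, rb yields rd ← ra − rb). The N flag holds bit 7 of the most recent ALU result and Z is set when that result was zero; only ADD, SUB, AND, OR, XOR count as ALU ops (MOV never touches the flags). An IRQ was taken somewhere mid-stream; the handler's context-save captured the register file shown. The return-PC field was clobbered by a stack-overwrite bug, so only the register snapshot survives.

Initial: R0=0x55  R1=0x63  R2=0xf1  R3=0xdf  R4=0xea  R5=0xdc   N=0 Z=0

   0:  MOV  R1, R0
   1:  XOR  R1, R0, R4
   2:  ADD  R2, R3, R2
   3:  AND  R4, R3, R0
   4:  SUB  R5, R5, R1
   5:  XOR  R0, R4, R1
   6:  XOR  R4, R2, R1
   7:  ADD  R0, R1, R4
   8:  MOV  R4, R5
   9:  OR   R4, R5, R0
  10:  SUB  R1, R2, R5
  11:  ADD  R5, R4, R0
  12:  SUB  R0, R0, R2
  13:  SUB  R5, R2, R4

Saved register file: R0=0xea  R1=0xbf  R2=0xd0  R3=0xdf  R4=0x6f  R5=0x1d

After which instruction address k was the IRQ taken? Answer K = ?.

K = 6

after  0: R0=0x55 R1=0x55 R2=0xf1 R3=0xdf R4=0xea R5=0xdc  N=0 Z=0
after  1: R0=0x55 R1=0xbf R2=0xf1 R3=0xdf R4=0xea R5=0xdc  N=1 Z=0
after  2: R0=0x55 R1=0xbf R2=0xd0 R3=0xdf R4=0xea R5=0xdc  N=1 Z=0
after  3: R0=0x55 R1=0xbf R2=0xd0 R3=0xdf R4=0x55 R5=0xdc  N=0 Z=0
after  4: R0=0x55 R1=0xbf R2=0xd0 R3=0xdf R4=0x55 R5=0x1d  N=0 Z=0
after  5: R0=0xea R1=0xbf R2=0xd0 R3=0xdf R4=0x55 R5=0x1d  N=1 Z=0
after  6: R0=0xea R1=0xbf R2=0xd0 R3=0xdf R4=0x6f R5=0x1d  N=0 Z=0
-- IRQ taken; context saved, return-PC = 7 --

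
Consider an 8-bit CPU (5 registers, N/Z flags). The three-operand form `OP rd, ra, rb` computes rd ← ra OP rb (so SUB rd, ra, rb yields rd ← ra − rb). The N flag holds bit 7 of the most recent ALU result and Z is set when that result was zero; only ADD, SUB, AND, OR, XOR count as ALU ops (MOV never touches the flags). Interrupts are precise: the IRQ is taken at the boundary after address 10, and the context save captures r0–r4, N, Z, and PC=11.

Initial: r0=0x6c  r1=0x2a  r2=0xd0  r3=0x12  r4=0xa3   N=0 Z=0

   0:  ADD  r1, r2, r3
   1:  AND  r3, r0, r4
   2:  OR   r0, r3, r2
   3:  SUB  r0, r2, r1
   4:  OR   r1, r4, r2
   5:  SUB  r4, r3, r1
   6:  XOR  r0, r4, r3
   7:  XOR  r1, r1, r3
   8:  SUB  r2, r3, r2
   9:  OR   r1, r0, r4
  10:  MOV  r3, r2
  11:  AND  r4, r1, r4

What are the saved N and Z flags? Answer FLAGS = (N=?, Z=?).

after  0: r0=0x6c r1=0xe2 r2=0xd0 r3=0x12 r4=0xa3  N=1 Z=0
after  1: r0=0x6c r1=0xe2 r2=0xd0 r3=0x20 r4=0xa3  N=0 Z=0
after  2: r0=0xf0 r1=0xe2 r2=0xd0 r3=0x20 r4=0xa3  N=1 Z=0
after  3: r0=0xee r1=0xe2 r2=0xd0 r3=0x20 r4=0xa3  N=1 Z=0
after  4: r0=0xee r1=0xf3 r2=0xd0 r3=0x20 r4=0xa3  N=1 Z=0
after  5: r0=0xee r1=0xf3 r2=0xd0 r3=0x20 r4=0x2d  N=0 Z=0
after  6: r0=0x0d r1=0xf3 r2=0xd0 r3=0x20 r4=0x2d  N=0 Z=0
after  7: r0=0x0d r1=0xd3 r2=0xd0 r3=0x20 r4=0x2d  N=1 Z=0
after  8: r0=0x0d r1=0xd3 r2=0x50 r3=0x20 r4=0x2d  N=0 Z=0
after  9: r0=0x0d r1=0x2d r2=0x50 r3=0x20 r4=0x2d  N=0 Z=0
after 10: r0=0x0d r1=0x2d r2=0x50 r3=0x50 r4=0x2d  N=0 Z=0
-- IRQ taken; context saved, return-PC = 11 --

FLAGS = (N=0, Z=0)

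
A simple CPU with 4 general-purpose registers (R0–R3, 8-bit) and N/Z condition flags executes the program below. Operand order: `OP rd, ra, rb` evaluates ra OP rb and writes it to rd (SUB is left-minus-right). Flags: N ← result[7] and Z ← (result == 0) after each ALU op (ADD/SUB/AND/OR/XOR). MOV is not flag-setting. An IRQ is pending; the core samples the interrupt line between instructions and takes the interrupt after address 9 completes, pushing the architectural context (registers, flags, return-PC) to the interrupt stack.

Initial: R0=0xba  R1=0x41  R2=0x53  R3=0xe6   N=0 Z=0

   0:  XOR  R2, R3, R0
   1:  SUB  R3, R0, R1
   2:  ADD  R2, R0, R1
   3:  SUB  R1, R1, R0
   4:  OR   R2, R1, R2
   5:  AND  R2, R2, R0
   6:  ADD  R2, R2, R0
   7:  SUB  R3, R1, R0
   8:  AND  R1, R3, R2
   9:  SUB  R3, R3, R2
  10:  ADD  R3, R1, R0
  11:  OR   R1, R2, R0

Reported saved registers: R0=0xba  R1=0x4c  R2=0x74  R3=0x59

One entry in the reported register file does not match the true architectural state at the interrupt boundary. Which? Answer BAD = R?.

BAD = R1

after  0: R0=0xba R1=0x41 R2=0x5c R3=0xe6  N=0 Z=0
after  1: R0=0xba R1=0x41 R2=0x5c R3=0x79  N=0 Z=0
after  2: R0=0xba R1=0x41 R2=0xfb R3=0x79  N=1 Z=0
after  3: R0=0xba R1=0x87 R2=0xfb R3=0x79  N=1 Z=0
after  4: R0=0xba R1=0x87 R2=0xff R3=0x79  N=1 Z=0
after  5: R0=0xba R1=0x87 R2=0xba R3=0x79  N=1 Z=0
after  6: R0=0xba R1=0x87 R2=0x74 R3=0x79  N=0 Z=0
after  7: R0=0xba R1=0x87 R2=0x74 R3=0xcd  N=1 Z=0
after  8: R0=0xba R1=0x44 R2=0x74 R3=0xcd  N=0 Z=0
after  9: R0=0xba R1=0x44 R2=0x74 R3=0x59  N=0 Z=0
-- IRQ taken; context saved, return-PC = 10 --
mismatch: R1: reported 0x4c vs actual 0x44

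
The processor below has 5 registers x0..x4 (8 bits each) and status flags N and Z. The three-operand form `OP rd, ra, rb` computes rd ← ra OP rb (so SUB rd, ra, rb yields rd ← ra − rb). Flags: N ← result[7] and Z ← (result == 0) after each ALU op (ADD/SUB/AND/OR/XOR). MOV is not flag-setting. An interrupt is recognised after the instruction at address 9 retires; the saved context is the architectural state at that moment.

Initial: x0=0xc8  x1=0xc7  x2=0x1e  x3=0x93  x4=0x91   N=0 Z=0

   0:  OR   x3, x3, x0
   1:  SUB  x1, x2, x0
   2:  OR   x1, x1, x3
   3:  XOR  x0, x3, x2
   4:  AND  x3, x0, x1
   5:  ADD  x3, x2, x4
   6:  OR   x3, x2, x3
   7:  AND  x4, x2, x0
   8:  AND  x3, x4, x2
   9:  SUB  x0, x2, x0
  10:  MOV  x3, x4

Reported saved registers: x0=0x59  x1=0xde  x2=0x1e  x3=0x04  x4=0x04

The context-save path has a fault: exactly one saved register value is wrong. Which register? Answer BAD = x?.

after  0: x0=0xc8 x1=0xc7 x2=0x1e x3=0xdb x4=0x91  N=1 Z=0
after  1: x0=0xc8 x1=0x56 x2=0x1e x3=0xdb x4=0x91  N=0 Z=0
after  2: x0=0xc8 x1=0xdf x2=0x1e x3=0xdb x4=0x91  N=1 Z=0
after  3: x0=0xc5 x1=0xdf x2=0x1e x3=0xdb x4=0x91  N=1 Z=0
after  4: x0=0xc5 x1=0xdf x2=0x1e x3=0xc5 x4=0x91  N=1 Z=0
after  5: x0=0xc5 x1=0xdf x2=0x1e x3=0xaf x4=0x91  N=1 Z=0
after  6: x0=0xc5 x1=0xdf x2=0x1e x3=0xbf x4=0x91  N=1 Z=0
after  7: x0=0xc5 x1=0xdf x2=0x1e x3=0xbf x4=0x04  N=0 Z=0
after  8: x0=0xc5 x1=0xdf x2=0x1e x3=0x04 x4=0x04  N=0 Z=0
after  9: x0=0x59 x1=0xdf x2=0x1e x3=0x04 x4=0x04  N=0 Z=0
-- IRQ taken; context saved, return-PC = 10 --
mismatch: x1: reported 0xde vs actual 0xdf

BAD = x1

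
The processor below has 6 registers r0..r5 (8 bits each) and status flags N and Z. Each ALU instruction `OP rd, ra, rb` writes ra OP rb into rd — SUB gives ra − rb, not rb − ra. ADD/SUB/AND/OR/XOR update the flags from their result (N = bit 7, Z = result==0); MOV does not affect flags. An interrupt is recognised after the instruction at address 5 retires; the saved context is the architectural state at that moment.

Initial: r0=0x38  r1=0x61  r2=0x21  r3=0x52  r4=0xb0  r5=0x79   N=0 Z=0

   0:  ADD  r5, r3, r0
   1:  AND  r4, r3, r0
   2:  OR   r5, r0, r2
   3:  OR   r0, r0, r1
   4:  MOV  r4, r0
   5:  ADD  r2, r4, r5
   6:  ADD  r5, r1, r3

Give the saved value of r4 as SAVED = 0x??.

SAVED = 0x79

after  0: r0=0x38 r1=0x61 r2=0x21 r3=0x52 r4=0xb0 r5=0x8a  N=1 Z=0
after  1: r0=0x38 r1=0x61 r2=0x21 r3=0x52 r4=0x10 r5=0x8a  N=0 Z=0
after  2: r0=0x38 r1=0x61 r2=0x21 r3=0x52 r4=0x10 r5=0x39  N=0 Z=0
after  3: r0=0x79 r1=0x61 r2=0x21 r3=0x52 r4=0x10 r5=0x39  N=0 Z=0
after  4: r0=0x79 r1=0x61 r2=0x21 r3=0x52 r4=0x79 r5=0x39  N=0 Z=0
after  5: r0=0x79 r1=0x61 r2=0xb2 r3=0x52 r4=0x79 r5=0x39  N=1 Z=0
-- IRQ taken; context saved, return-PC = 6 --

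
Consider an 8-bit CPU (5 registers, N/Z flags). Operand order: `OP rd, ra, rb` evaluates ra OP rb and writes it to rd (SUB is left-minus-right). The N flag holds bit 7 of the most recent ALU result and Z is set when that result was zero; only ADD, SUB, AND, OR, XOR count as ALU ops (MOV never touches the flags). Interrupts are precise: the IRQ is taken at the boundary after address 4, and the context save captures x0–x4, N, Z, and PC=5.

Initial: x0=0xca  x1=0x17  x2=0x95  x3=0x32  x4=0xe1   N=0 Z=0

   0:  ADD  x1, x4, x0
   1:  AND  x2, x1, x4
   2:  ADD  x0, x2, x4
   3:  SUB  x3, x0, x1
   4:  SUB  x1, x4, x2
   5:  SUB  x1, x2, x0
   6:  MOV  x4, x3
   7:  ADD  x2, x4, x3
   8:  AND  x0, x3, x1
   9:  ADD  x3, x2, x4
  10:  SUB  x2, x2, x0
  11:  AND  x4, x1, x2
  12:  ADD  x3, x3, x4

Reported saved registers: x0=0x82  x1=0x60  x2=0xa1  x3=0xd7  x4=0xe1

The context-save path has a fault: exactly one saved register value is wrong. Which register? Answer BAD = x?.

after  0: x0=0xca x1=0xab x2=0x95 x3=0x32 x4=0xe1  N=1 Z=0
after  1: x0=0xca x1=0xab x2=0xa1 x3=0x32 x4=0xe1  N=1 Z=0
after  2: x0=0x82 x1=0xab x2=0xa1 x3=0x32 x4=0xe1  N=1 Z=0
after  3: x0=0x82 x1=0xab x2=0xa1 x3=0xd7 x4=0xe1  N=1 Z=0
after  4: x0=0x82 x1=0x40 x2=0xa1 x3=0xd7 x4=0xe1  N=0 Z=0
-- IRQ taken; context saved, return-PC = 5 --
mismatch: x1: reported 0x60 vs actual 0x40

BAD = x1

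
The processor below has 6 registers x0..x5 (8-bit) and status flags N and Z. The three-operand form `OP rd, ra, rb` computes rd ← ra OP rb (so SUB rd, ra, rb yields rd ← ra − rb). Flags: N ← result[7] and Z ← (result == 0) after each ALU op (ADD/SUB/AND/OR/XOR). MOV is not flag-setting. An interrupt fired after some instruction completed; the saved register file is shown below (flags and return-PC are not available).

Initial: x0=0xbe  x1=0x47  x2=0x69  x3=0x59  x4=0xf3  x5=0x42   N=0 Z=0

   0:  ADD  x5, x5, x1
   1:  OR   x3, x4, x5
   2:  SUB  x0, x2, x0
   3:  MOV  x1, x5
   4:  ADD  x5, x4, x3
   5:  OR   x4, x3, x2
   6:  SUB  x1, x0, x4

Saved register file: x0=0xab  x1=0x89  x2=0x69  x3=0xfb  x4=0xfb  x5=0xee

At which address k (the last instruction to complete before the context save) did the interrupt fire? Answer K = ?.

K = 5

after  0: x0=0xbe x1=0x47 x2=0x69 x3=0x59 x4=0xf3 x5=0x89  N=1 Z=0
after  1: x0=0xbe x1=0x47 x2=0x69 x3=0xfb x4=0xf3 x5=0x89  N=1 Z=0
after  2: x0=0xab x1=0x47 x2=0x69 x3=0xfb x4=0xf3 x5=0x89  N=1 Z=0
after  3: x0=0xab x1=0x89 x2=0x69 x3=0xfb x4=0xf3 x5=0x89  N=1 Z=0
after  4: x0=0xab x1=0x89 x2=0x69 x3=0xfb x4=0xf3 x5=0xee  N=1 Z=0
after  5: x0=0xab x1=0x89 x2=0x69 x3=0xfb x4=0xfb x5=0xee  N=1 Z=0
-- IRQ taken; context saved, return-PC = 6 --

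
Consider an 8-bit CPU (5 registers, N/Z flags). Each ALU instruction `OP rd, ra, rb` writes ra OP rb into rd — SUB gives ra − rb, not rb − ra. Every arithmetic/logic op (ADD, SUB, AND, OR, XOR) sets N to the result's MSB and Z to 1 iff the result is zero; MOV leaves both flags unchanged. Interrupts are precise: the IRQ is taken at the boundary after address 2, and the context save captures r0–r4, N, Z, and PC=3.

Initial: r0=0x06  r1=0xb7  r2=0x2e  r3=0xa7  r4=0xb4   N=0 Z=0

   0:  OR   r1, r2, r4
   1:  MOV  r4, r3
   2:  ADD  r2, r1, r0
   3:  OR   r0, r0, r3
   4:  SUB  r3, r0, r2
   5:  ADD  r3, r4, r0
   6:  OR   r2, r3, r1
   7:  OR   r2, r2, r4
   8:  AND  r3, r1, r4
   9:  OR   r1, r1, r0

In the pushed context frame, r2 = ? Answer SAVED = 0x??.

after  0: r0=0x06 r1=0xbe r2=0x2e r3=0xa7 r4=0xb4  N=1 Z=0
after  1: r0=0x06 r1=0xbe r2=0x2e r3=0xa7 r4=0xa7  N=1 Z=0
after  2: r0=0x06 r1=0xbe r2=0xc4 r3=0xa7 r4=0xa7  N=1 Z=0
-- IRQ taken; context saved, return-PC = 3 --

SAVED = 0xc4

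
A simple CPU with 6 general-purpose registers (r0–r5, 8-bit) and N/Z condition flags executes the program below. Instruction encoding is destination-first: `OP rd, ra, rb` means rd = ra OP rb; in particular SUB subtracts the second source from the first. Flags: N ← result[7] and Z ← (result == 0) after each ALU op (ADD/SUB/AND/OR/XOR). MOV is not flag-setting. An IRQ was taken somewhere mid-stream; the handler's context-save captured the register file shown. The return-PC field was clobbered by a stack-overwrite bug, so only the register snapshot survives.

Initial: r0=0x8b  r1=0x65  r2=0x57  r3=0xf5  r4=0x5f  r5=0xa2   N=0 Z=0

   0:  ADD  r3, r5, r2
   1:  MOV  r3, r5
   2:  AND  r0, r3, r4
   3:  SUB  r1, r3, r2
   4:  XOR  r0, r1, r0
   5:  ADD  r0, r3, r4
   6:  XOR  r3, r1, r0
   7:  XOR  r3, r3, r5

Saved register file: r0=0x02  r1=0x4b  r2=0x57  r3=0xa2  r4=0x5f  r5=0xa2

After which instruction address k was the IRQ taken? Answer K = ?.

after  0: r0=0x8b r1=0x65 r2=0x57 r3=0xf9 r4=0x5f r5=0xa2  N=1 Z=0
after  1: r0=0x8b r1=0x65 r2=0x57 r3=0xa2 r4=0x5f r5=0xa2  N=1 Z=0
after  2: r0=0x02 r1=0x65 r2=0x57 r3=0xa2 r4=0x5f r5=0xa2  N=0 Z=0
after  3: r0=0x02 r1=0x4b r2=0x57 r3=0xa2 r4=0x5f r5=0xa2  N=0 Z=0
-- IRQ taken; context saved, return-PC = 4 --

K = 3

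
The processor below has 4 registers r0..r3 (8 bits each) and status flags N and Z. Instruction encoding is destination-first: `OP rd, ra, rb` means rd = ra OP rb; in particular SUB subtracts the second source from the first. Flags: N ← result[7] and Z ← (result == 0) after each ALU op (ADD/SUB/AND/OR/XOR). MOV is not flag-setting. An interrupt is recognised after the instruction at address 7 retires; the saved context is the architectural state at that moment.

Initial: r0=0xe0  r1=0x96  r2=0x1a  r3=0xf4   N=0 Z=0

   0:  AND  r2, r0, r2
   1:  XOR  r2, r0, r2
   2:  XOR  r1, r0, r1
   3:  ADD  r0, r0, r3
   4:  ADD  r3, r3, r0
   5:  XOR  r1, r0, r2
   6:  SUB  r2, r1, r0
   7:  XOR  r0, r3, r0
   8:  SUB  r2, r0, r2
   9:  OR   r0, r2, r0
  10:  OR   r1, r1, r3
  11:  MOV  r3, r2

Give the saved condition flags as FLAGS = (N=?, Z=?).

FLAGS = (N=0, Z=0)

after  0: r0=0xe0 r1=0x96 r2=0x00 r3=0xf4  N=0 Z=1
after  1: r0=0xe0 r1=0x96 r2=0xe0 r3=0xf4  N=1 Z=0
after  2: r0=0xe0 r1=0x76 r2=0xe0 r3=0xf4  N=0 Z=0
after  3: r0=0xd4 r1=0x76 r2=0xe0 r3=0xf4  N=1 Z=0
after  4: r0=0xd4 r1=0x76 r2=0xe0 r3=0xc8  N=1 Z=0
after  5: r0=0xd4 r1=0x34 r2=0xe0 r3=0xc8  N=0 Z=0
after  6: r0=0xd4 r1=0x34 r2=0x60 r3=0xc8  N=0 Z=0
after  7: r0=0x1c r1=0x34 r2=0x60 r3=0xc8  N=0 Z=0
-- IRQ taken; context saved, return-PC = 8 --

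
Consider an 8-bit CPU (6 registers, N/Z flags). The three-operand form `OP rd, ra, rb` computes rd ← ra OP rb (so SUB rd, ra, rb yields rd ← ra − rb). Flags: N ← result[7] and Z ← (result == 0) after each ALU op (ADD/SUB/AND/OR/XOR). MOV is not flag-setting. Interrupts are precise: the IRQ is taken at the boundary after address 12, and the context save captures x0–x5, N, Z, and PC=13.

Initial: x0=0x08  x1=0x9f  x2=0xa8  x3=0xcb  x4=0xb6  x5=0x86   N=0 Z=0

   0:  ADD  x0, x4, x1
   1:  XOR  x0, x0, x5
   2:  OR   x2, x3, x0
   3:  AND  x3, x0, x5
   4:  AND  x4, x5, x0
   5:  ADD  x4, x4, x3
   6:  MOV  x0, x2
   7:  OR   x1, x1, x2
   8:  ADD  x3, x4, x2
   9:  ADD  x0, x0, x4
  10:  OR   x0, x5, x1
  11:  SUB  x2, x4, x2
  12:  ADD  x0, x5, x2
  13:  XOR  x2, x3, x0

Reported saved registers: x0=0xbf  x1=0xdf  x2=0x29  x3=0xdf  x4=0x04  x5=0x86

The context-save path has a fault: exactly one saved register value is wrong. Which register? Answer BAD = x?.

BAD = x0

after  0: x0=0x55 x1=0x9f x2=0xa8 x3=0xcb x4=0xb6 x5=0x86  N=0 Z=0
after  1: x0=0xd3 x1=0x9f x2=0xa8 x3=0xcb x4=0xb6 x5=0x86  N=1 Z=0
after  2: x0=0xd3 x1=0x9f x2=0xdb x3=0xcb x4=0xb6 x5=0x86  N=1 Z=0
after  3: x0=0xd3 x1=0x9f x2=0xdb x3=0x82 x4=0xb6 x5=0x86  N=1 Z=0
after  4: x0=0xd3 x1=0x9f x2=0xdb x3=0x82 x4=0x82 x5=0x86  N=1 Z=0
after  5: x0=0xd3 x1=0x9f x2=0xdb x3=0x82 x4=0x04 x5=0x86  N=0 Z=0
after  6: x0=0xdb x1=0x9f x2=0xdb x3=0x82 x4=0x04 x5=0x86  N=0 Z=0
after  7: x0=0xdb x1=0xdf x2=0xdb x3=0x82 x4=0x04 x5=0x86  N=1 Z=0
after  8: x0=0xdb x1=0xdf x2=0xdb x3=0xdf x4=0x04 x5=0x86  N=1 Z=0
after  9: x0=0xdf x1=0xdf x2=0xdb x3=0xdf x4=0x04 x5=0x86  N=1 Z=0
after 10: x0=0xdf x1=0xdf x2=0xdb x3=0xdf x4=0x04 x5=0x86  N=1 Z=0
after 11: x0=0xdf x1=0xdf x2=0x29 x3=0xdf x4=0x04 x5=0x86  N=0 Z=0
after 12: x0=0xaf x1=0xdf x2=0x29 x3=0xdf x4=0x04 x5=0x86  N=1 Z=0
-- IRQ taken; context saved, return-PC = 13 --
mismatch: x0: reported 0xbf vs actual 0xaf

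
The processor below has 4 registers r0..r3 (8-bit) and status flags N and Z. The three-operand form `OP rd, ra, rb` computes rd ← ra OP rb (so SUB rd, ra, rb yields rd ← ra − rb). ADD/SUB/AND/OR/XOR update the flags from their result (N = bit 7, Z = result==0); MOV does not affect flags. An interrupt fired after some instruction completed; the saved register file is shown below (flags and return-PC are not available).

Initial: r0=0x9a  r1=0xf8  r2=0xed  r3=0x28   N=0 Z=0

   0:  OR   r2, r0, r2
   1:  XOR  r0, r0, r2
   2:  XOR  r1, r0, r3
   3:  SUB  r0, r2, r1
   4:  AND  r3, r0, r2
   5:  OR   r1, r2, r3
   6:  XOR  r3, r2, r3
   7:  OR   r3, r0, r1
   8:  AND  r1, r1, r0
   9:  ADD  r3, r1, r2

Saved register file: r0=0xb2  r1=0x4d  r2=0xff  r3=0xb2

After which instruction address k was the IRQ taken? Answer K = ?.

after  0: r0=0x9a r1=0xf8 r2=0xff r3=0x28  N=1 Z=0
after  1: r0=0x65 r1=0xf8 r2=0xff r3=0x28  N=0 Z=0
after  2: r0=0x65 r1=0x4d r2=0xff r3=0x28  N=0 Z=0
after  3: r0=0xb2 r1=0x4d r2=0xff r3=0x28  N=1 Z=0
after  4: r0=0xb2 r1=0x4d r2=0xff r3=0xb2  N=1 Z=0
-- IRQ taken; context saved, return-PC = 5 --

K = 4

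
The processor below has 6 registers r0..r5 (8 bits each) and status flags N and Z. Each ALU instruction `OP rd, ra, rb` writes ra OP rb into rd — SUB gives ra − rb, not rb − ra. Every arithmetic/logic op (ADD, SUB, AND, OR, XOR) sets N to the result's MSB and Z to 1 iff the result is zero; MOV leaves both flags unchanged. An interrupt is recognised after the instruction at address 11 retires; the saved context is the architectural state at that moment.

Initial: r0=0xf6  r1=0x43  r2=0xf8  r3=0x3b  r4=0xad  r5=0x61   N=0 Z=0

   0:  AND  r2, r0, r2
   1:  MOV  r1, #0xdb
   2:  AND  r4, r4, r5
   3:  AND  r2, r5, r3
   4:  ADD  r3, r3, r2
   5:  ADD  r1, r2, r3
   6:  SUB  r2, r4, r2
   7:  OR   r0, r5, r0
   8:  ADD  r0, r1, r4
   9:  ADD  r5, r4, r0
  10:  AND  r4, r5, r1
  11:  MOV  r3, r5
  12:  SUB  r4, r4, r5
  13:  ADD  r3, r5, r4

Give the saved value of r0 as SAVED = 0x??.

after  0: r0=0xf6 r1=0x43 r2=0xf0 r3=0x3b r4=0xad r5=0x61  N=1 Z=0
after  1: r0=0xf6 r1=0xdb r2=0xf0 r3=0x3b r4=0xad r5=0x61  N=1 Z=0
after  2: r0=0xf6 r1=0xdb r2=0xf0 r3=0x3b r4=0x21 r5=0x61  N=0 Z=0
after  3: r0=0xf6 r1=0xdb r2=0x21 r3=0x3b r4=0x21 r5=0x61  N=0 Z=0
after  4: r0=0xf6 r1=0xdb r2=0x21 r3=0x5c r4=0x21 r5=0x61  N=0 Z=0
after  5: r0=0xf6 r1=0x7d r2=0x21 r3=0x5c r4=0x21 r5=0x61  N=0 Z=0
after  6: r0=0xf6 r1=0x7d r2=0x00 r3=0x5c r4=0x21 r5=0x61  N=0 Z=1
after  7: r0=0xf7 r1=0x7d r2=0x00 r3=0x5c r4=0x21 r5=0x61  N=1 Z=0
after  8: r0=0x9e r1=0x7d r2=0x00 r3=0x5c r4=0x21 r5=0x61  N=1 Z=0
after  9: r0=0x9e r1=0x7d r2=0x00 r3=0x5c r4=0x21 r5=0xbf  N=1 Z=0
after 10: r0=0x9e r1=0x7d r2=0x00 r3=0x5c r4=0x3d r5=0xbf  N=0 Z=0
after 11: r0=0x9e r1=0x7d r2=0x00 r3=0xbf r4=0x3d r5=0xbf  N=0 Z=0
-- IRQ taken; context saved, return-PC = 12 --

SAVED = 0x9e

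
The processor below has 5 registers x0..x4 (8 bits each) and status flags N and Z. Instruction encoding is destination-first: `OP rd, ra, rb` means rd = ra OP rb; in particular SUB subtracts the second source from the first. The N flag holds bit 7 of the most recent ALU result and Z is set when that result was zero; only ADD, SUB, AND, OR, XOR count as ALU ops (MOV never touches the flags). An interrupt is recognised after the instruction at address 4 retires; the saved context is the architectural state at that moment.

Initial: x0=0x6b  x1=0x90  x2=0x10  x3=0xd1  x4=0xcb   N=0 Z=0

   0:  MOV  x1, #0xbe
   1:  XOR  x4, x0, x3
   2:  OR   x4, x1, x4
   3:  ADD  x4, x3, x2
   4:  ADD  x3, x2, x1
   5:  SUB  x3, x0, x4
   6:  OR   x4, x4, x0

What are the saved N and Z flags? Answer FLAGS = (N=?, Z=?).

after  0: x0=0x6b x1=0xbe x2=0x10 x3=0xd1 x4=0xcb  N=0 Z=0
after  1: x0=0x6b x1=0xbe x2=0x10 x3=0xd1 x4=0xba  N=1 Z=0
after  2: x0=0x6b x1=0xbe x2=0x10 x3=0xd1 x4=0xbe  N=1 Z=0
after  3: x0=0x6b x1=0xbe x2=0x10 x3=0xd1 x4=0xe1  N=1 Z=0
after  4: x0=0x6b x1=0xbe x2=0x10 x3=0xce x4=0xe1  N=1 Z=0
-- IRQ taken; context saved, return-PC = 5 --

FLAGS = (N=1, Z=0)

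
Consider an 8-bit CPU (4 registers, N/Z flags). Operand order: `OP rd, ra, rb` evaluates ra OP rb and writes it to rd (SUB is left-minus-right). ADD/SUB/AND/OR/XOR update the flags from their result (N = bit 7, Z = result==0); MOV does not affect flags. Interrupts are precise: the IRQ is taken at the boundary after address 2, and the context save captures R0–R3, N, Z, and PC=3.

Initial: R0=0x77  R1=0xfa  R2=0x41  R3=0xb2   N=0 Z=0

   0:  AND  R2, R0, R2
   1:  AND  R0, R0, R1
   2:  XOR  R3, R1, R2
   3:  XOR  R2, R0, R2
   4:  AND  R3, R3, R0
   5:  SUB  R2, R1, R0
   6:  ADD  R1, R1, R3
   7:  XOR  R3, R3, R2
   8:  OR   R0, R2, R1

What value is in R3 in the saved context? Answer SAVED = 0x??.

SAVED = 0xbb

after  0: R0=0x77 R1=0xfa R2=0x41 R3=0xb2  N=0 Z=0
after  1: R0=0x72 R1=0xfa R2=0x41 R3=0xb2  N=0 Z=0
after  2: R0=0x72 R1=0xfa R2=0x41 R3=0xbb  N=1 Z=0
-- IRQ taken; context saved, return-PC = 3 --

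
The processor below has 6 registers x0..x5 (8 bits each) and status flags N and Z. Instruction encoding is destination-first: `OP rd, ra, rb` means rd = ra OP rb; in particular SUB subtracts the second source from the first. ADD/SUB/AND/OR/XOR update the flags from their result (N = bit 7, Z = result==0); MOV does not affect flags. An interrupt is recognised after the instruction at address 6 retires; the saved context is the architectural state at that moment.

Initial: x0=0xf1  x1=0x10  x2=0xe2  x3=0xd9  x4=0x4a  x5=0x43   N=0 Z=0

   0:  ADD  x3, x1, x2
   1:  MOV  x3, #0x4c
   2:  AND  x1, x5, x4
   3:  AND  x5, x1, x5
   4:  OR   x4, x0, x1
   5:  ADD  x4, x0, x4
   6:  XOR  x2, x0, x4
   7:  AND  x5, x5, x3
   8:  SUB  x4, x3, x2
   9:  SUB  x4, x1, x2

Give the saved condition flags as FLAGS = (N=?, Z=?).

FLAGS = (N=0, Z=0)

after  0: x0=0xf1 x1=0x10 x2=0xe2 x3=0xf2 x4=0x4a x5=0x43  N=1 Z=0
after  1: x0=0xf1 x1=0x10 x2=0xe2 x3=0x4c x4=0x4a x5=0x43  N=1 Z=0
after  2: x0=0xf1 x1=0x42 x2=0xe2 x3=0x4c x4=0x4a x5=0x43  N=0 Z=0
after  3: x0=0xf1 x1=0x42 x2=0xe2 x3=0x4c x4=0x4a x5=0x42  N=0 Z=0
after  4: x0=0xf1 x1=0x42 x2=0xe2 x3=0x4c x4=0xf3 x5=0x42  N=1 Z=0
after  5: x0=0xf1 x1=0x42 x2=0xe2 x3=0x4c x4=0xe4 x5=0x42  N=1 Z=0
after  6: x0=0xf1 x1=0x42 x2=0x15 x3=0x4c x4=0xe4 x5=0x42  N=0 Z=0
-- IRQ taken; context saved, return-PC = 7 --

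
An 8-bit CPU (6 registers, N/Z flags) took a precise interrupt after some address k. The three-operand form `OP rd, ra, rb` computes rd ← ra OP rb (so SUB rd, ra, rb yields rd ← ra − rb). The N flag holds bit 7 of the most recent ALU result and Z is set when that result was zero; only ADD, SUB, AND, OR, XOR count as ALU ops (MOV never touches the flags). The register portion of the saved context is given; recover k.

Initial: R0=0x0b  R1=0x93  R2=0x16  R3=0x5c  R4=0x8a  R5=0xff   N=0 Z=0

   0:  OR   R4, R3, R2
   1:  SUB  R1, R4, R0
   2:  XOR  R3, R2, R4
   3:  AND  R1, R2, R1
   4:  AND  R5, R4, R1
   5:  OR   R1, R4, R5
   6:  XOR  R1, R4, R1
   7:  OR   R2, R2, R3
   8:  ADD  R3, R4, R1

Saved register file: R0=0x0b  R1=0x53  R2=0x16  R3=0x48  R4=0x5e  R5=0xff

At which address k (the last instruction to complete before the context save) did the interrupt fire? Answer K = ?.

after  0: R0=0x0b R1=0x93 R2=0x16 R3=0x5c R4=0x5e R5=0xff  N=0 Z=0
after  1: R0=0x0b R1=0x53 R2=0x16 R3=0x5c R4=0x5e R5=0xff  N=0 Z=0
after  2: R0=0x0b R1=0x53 R2=0x16 R3=0x48 R4=0x5e R5=0xff  N=0 Z=0
-- IRQ taken; context saved, return-PC = 3 --

K = 2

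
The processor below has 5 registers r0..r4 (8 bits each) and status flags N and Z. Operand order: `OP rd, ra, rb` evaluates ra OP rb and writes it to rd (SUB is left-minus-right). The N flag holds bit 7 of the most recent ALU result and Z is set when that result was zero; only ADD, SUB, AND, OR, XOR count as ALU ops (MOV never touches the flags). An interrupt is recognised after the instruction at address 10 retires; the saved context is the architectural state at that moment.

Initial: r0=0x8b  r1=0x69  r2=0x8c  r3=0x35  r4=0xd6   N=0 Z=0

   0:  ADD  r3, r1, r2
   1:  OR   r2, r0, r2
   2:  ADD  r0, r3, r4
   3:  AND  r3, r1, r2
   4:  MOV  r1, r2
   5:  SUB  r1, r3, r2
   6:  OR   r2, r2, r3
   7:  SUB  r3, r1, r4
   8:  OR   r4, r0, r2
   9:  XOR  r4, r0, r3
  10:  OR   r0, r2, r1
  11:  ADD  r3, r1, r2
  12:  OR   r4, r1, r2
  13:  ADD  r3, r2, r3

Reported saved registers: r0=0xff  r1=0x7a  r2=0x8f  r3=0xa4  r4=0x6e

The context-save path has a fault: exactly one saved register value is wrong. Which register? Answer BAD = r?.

after  0: r0=0x8b r1=0x69 r2=0x8c r3=0xf5 r4=0xd6  N=1 Z=0
after  1: r0=0x8b r1=0x69 r2=0x8f r3=0xf5 r4=0xd6  N=1 Z=0
after  2: r0=0xcb r1=0x69 r2=0x8f r3=0xf5 r4=0xd6  N=1 Z=0
after  3: r0=0xcb r1=0x69 r2=0x8f r3=0x09 r4=0xd6  N=0 Z=0
after  4: r0=0xcb r1=0x8f r2=0x8f r3=0x09 r4=0xd6  N=0 Z=0
after  5: r0=0xcb r1=0x7a r2=0x8f r3=0x09 r4=0xd6  N=0 Z=0
after  6: r0=0xcb r1=0x7a r2=0x8f r3=0x09 r4=0xd6  N=1 Z=0
after  7: r0=0xcb r1=0x7a r2=0x8f r3=0xa4 r4=0xd6  N=1 Z=0
after  8: r0=0xcb r1=0x7a r2=0x8f r3=0xa4 r4=0xcf  N=1 Z=0
after  9: r0=0xcb r1=0x7a r2=0x8f r3=0xa4 r4=0x6f  N=0 Z=0
after 10: r0=0xff r1=0x7a r2=0x8f r3=0xa4 r4=0x6f  N=1 Z=0
-- IRQ taken; context saved, return-PC = 11 --
mismatch: r4: reported 0x6e vs actual 0x6f

BAD = r4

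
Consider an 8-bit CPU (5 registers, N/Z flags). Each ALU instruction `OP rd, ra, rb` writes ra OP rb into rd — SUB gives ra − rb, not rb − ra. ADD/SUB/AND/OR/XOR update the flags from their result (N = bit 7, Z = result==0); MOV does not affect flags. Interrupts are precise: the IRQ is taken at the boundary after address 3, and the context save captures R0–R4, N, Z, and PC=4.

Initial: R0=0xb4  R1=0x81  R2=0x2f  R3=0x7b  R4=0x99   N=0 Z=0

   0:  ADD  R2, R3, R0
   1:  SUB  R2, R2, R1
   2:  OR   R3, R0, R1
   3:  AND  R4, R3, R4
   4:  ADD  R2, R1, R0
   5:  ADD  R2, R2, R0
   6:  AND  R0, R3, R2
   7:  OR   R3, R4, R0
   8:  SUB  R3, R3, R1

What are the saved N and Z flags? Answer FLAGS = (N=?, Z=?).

after  0: R0=0xb4 R1=0x81 R2=0x2f R3=0x7b R4=0x99  N=0 Z=0
after  1: R0=0xb4 R1=0x81 R2=0xae R3=0x7b R4=0x99  N=1 Z=0
after  2: R0=0xb4 R1=0x81 R2=0xae R3=0xb5 R4=0x99  N=1 Z=0
after  3: R0=0xb4 R1=0x81 R2=0xae R3=0xb5 R4=0x91  N=1 Z=0
-- IRQ taken; context saved, return-PC = 4 --

FLAGS = (N=1, Z=0)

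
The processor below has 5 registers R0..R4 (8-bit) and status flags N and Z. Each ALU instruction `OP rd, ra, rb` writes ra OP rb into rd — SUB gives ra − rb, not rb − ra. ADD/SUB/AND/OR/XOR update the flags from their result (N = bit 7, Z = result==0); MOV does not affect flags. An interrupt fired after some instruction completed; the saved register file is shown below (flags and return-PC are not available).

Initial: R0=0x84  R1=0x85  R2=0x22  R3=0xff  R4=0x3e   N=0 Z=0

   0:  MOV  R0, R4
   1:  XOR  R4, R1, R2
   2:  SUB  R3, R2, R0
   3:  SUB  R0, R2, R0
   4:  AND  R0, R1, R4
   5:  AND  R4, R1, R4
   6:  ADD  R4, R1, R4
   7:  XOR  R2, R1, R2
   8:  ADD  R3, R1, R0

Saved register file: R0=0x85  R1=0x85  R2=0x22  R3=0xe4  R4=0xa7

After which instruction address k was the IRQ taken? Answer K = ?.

after  0: R0=0x3e R1=0x85 R2=0x22 R3=0xff R4=0x3e  N=0 Z=0
after  1: R0=0x3e R1=0x85 R2=0x22 R3=0xff R4=0xa7  N=1 Z=0
after  2: R0=0x3e R1=0x85 R2=0x22 R3=0xe4 R4=0xa7  N=1 Z=0
after  3: R0=0xe4 R1=0x85 R2=0x22 R3=0xe4 R4=0xa7  N=1 Z=0
after  4: R0=0x85 R1=0x85 R2=0x22 R3=0xe4 R4=0xa7  N=1 Z=0
-- IRQ taken; context saved, return-PC = 5 --

K = 4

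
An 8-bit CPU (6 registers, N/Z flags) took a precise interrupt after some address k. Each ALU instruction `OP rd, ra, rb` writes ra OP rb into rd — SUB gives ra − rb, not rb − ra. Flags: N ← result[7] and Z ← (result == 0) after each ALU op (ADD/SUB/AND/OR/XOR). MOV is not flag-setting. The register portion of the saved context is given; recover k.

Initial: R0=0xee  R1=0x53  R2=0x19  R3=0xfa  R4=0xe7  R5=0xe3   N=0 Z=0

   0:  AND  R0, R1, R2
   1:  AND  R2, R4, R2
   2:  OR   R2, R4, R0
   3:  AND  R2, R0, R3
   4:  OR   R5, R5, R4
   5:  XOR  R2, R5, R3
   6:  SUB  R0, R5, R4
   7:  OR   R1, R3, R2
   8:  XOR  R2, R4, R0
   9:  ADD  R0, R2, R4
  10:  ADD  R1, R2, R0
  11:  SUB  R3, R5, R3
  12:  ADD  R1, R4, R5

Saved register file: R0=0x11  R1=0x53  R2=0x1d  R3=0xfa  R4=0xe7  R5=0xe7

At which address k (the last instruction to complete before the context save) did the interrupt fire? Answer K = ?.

K = 5

after  0: R0=0x11 R1=0x53 R2=0x19 R3=0xfa R4=0xe7 R5=0xe3  N=0 Z=0
after  1: R0=0x11 R1=0x53 R2=0x01 R3=0xfa R4=0xe7 R5=0xe3  N=0 Z=0
after  2: R0=0x11 R1=0x53 R2=0xf7 R3=0xfa R4=0xe7 R5=0xe3  N=1 Z=0
after  3: R0=0x11 R1=0x53 R2=0x10 R3=0xfa R4=0xe7 R5=0xe3  N=0 Z=0
after  4: R0=0x11 R1=0x53 R2=0x10 R3=0xfa R4=0xe7 R5=0xe7  N=1 Z=0
after  5: R0=0x11 R1=0x53 R2=0x1d R3=0xfa R4=0xe7 R5=0xe7  N=0 Z=0
-- IRQ taken; context saved, return-PC = 6 --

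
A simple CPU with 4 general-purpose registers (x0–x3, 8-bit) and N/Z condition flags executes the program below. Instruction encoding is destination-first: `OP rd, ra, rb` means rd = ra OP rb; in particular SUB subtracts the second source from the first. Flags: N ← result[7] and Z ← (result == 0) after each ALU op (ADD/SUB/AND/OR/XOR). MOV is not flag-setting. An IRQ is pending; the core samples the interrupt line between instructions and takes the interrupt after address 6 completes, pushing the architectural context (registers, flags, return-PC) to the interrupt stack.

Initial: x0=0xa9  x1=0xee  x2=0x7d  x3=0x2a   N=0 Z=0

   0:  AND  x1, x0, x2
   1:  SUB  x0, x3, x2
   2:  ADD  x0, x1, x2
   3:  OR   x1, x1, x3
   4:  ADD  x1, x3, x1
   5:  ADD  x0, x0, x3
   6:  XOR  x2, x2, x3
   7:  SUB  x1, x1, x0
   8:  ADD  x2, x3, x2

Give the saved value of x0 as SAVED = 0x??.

SAVED = 0xd0

after  0: x0=0xa9 x1=0x29 x2=0x7d x3=0x2a  N=0 Z=0
after  1: x0=0xad x1=0x29 x2=0x7d x3=0x2a  N=1 Z=0
after  2: x0=0xa6 x1=0x29 x2=0x7d x3=0x2a  N=1 Z=0
after  3: x0=0xa6 x1=0x2b x2=0x7d x3=0x2a  N=0 Z=0
after  4: x0=0xa6 x1=0x55 x2=0x7d x3=0x2a  N=0 Z=0
after  5: x0=0xd0 x1=0x55 x2=0x7d x3=0x2a  N=1 Z=0
after  6: x0=0xd0 x1=0x55 x2=0x57 x3=0x2a  N=0 Z=0
-- IRQ taken; context saved, return-PC = 7 --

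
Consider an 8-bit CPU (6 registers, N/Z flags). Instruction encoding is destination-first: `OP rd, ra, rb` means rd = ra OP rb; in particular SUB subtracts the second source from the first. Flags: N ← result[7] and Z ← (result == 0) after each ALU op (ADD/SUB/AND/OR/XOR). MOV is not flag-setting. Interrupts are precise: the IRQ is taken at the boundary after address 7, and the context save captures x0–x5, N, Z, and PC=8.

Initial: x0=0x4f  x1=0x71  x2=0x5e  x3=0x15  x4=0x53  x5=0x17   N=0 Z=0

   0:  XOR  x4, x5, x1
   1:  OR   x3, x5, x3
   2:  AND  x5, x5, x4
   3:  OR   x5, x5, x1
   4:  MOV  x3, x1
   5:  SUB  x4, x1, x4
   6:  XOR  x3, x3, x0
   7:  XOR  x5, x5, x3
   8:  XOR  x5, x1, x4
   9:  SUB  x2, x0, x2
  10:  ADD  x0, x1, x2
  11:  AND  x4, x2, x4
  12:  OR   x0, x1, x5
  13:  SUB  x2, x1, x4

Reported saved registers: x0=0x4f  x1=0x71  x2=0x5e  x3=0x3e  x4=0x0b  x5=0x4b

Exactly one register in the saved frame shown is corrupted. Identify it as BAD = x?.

after  0: x0=0x4f x1=0x71 x2=0x5e x3=0x15 x4=0x66 x5=0x17  N=0 Z=0
after  1: x0=0x4f x1=0x71 x2=0x5e x3=0x17 x4=0x66 x5=0x17  N=0 Z=0
after  2: x0=0x4f x1=0x71 x2=0x5e x3=0x17 x4=0x66 x5=0x06  N=0 Z=0
after  3: x0=0x4f x1=0x71 x2=0x5e x3=0x17 x4=0x66 x5=0x77  N=0 Z=0
after  4: x0=0x4f x1=0x71 x2=0x5e x3=0x71 x4=0x66 x5=0x77  N=0 Z=0
after  5: x0=0x4f x1=0x71 x2=0x5e x3=0x71 x4=0x0b x5=0x77  N=0 Z=0
after  6: x0=0x4f x1=0x71 x2=0x5e x3=0x3e x4=0x0b x5=0x77  N=0 Z=0
after  7: x0=0x4f x1=0x71 x2=0x5e x3=0x3e x4=0x0b x5=0x49  N=0 Z=0
-- IRQ taken; context saved, return-PC = 8 --
mismatch: x5: reported 0x4b vs actual 0x49

BAD = x5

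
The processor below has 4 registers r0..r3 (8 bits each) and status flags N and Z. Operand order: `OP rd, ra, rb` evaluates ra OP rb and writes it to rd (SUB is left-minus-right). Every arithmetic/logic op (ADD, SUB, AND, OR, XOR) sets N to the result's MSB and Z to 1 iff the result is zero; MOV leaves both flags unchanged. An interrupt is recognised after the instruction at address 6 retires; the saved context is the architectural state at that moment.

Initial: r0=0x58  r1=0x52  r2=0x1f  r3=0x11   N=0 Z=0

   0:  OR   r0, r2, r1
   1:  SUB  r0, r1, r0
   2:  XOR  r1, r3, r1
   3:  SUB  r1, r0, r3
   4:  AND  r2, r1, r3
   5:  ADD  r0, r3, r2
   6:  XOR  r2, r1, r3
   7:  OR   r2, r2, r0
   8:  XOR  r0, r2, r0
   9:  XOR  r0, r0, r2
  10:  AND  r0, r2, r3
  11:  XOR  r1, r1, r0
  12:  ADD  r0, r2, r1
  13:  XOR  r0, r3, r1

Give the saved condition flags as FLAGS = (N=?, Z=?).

FLAGS = (N=1, Z=0)

after  0: r0=0x5f r1=0x52 r2=0x1f r3=0x11  N=0 Z=0
after  1: r0=0xf3 r1=0x52 r2=0x1f r3=0x11  N=1 Z=0
after  2: r0=0xf3 r1=0x43 r2=0x1f r3=0x11  N=0 Z=0
after  3: r0=0xf3 r1=0xe2 r2=0x1f r3=0x11  N=1 Z=0
after  4: r0=0xf3 r1=0xe2 r2=0x00 r3=0x11  N=0 Z=1
after  5: r0=0x11 r1=0xe2 r2=0x00 r3=0x11  N=0 Z=0
after  6: r0=0x11 r1=0xe2 r2=0xf3 r3=0x11  N=1 Z=0
-- IRQ taken; context saved, return-PC = 7 --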